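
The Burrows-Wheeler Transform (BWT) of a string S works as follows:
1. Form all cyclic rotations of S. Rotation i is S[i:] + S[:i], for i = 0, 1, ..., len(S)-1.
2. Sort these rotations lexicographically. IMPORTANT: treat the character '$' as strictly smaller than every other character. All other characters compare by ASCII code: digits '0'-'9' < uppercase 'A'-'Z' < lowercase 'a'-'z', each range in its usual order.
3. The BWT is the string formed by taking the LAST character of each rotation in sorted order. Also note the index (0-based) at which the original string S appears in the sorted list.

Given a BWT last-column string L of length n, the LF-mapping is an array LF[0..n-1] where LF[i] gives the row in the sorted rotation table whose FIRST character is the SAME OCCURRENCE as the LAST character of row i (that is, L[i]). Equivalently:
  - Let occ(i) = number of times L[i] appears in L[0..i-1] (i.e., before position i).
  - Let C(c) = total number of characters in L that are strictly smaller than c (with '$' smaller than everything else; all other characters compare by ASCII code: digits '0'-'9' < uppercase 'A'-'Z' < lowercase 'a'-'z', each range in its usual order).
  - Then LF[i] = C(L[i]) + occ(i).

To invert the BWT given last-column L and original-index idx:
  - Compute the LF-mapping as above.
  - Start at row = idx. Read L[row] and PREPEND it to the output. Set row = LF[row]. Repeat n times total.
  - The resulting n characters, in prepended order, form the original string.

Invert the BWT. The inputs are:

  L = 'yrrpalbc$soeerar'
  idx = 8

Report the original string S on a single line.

LF mapping: 15 10 11 9 1 7 3 4 0 14 8 5 6 12 2 13
Walk LF starting at row 8, prepending L[row]:
  step 1: row=8, L[8]='$', prepend. Next row=LF[8]=0
  step 2: row=0, L[0]='y', prepend. Next row=LF[0]=15
  step 3: row=15, L[15]='r', prepend. Next row=LF[15]=13
  step 4: row=13, L[13]='r', prepend. Next row=LF[13]=12
  step 5: row=12, L[12]='e', prepend. Next row=LF[12]=6
  step 6: row=6, L[6]='b', prepend. Next row=LF[6]=3
  step 7: row=3, L[3]='p', prepend. Next row=LF[3]=9
  step 8: row=9, L[9]='s', prepend. Next row=LF[9]=14
  step 9: row=14, L[14]='a', prepend. Next row=LF[14]=2
  step 10: row=2, L[2]='r', prepend. Next row=LF[2]=11
  step 11: row=11, L[11]='e', prepend. Next row=LF[11]=5
  step 12: row=5, L[5]='l', prepend. Next row=LF[5]=7
  step 13: row=7, L[7]='c', prepend. Next row=LF[7]=4
  step 14: row=4, L[4]='a', prepend. Next row=LF[4]=1
  step 15: row=1, L[1]='r', prepend. Next row=LF[1]=10
  step 16: row=10, L[10]='o', prepend. Next row=LF[10]=8
Reversed output: oracleraspberry$

Answer: oracleraspberry$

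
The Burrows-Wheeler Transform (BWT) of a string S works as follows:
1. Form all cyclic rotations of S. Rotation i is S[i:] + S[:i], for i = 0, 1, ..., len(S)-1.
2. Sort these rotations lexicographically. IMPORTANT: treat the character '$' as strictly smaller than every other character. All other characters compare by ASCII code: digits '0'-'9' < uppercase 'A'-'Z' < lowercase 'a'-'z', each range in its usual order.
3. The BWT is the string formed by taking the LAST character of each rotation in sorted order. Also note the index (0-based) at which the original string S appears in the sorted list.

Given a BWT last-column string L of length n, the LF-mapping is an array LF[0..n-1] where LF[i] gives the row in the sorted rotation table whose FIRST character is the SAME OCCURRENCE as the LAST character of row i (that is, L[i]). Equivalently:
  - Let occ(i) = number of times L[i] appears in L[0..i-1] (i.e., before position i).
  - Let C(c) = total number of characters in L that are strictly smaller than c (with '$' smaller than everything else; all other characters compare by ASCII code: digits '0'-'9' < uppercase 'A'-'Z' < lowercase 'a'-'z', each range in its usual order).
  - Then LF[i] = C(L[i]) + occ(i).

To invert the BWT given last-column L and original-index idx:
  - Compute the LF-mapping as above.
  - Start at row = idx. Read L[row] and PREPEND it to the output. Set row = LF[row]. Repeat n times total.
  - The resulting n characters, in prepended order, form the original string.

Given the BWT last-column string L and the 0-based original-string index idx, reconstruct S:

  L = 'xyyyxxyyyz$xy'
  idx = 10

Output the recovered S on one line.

Answer: yyyxxyzyyxyx$

Derivation:
LF mapping: 1 5 6 7 2 3 8 9 10 12 0 4 11
Walk LF starting at row 10, prepending L[row]:
  step 1: row=10, L[10]='$', prepend. Next row=LF[10]=0
  step 2: row=0, L[0]='x', prepend. Next row=LF[0]=1
  step 3: row=1, L[1]='y', prepend. Next row=LF[1]=5
  step 4: row=5, L[5]='x', prepend. Next row=LF[5]=3
  step 5: row=3, L[3]='y', prepend. Next row=LF[3]=7
  step 6: row=7, L[7]='y', prepend. Next row=LF[7]=9
  step 7: row=9, L[9]='z', prepend. Next row=LF[9]=12
  step 8: row=12, L[12]='y', prepend. Next row=LF[12]=11
  step 9: row=11, L[11]='x', prepend. Next row=LF[11]=4
  step 10: row=4, L[4]='x', prepend. Next row=LF[4]=2
  step 11: row=2, L[2]='y', prepend. Next row=LF[2]=6
  step 12: row=6, L[6]='y', prepend. Next row=LF[6]=8
  step 13: row=8, L[8]='y', prepend. Next row=LF[8]=10
Reversed output: yyyxxyzyyxyx$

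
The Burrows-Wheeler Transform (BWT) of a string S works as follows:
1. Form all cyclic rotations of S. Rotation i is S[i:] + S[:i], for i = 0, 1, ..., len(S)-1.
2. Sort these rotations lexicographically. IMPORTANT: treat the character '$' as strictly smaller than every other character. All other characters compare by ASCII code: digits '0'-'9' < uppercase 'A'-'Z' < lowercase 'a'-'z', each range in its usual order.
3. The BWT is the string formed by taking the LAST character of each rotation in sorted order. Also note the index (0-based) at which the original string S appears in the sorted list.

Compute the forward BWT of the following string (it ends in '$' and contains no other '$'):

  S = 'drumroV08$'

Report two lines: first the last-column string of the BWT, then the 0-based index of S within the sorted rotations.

All 10 rotations (rotation i = S[i:]+S[:i]):
  rot[0] = drumroV08$
  rot[1] = rumroV08$d
  rot[2] = umroV08$dr
  rot[3] = mroV08$dru
  rot[4] = roV08$drum
  rot[5] = oV08$drumr
  rot[6] = V08$drumro
  rot[7] = 08$drumroV
  rot[8] = 8$drumroV0
  rot[9] = $drumroV08
Sorted (with $ < everything):
  sorted[0] = $drumroV08  (last char: '8')
  sorted[1] = 08$drumroV  (last char: 'V')
  sorted[2] = 8$drumroV0  (last char: '0')
  sorted[3] = V08$drumro  (last char: 'o')
  sorted[4] = drumroV08$  (last char: '$')
  sorted[5] = mroV08$dru  (last char: 'u')
  sorted[6] = oV08$drumr  (last char: 'r')
  sorted[7] = roV08$drum  (last char: 'm')
  sorted[8] = rumroV08$d  (last char: 'd')
  sorted[9] = umroV08$dr  (last char: 'r')
Last column: 8V0o$urmdr
Original string S is at sorted index 4

Answer: 8V0o$urmdr
4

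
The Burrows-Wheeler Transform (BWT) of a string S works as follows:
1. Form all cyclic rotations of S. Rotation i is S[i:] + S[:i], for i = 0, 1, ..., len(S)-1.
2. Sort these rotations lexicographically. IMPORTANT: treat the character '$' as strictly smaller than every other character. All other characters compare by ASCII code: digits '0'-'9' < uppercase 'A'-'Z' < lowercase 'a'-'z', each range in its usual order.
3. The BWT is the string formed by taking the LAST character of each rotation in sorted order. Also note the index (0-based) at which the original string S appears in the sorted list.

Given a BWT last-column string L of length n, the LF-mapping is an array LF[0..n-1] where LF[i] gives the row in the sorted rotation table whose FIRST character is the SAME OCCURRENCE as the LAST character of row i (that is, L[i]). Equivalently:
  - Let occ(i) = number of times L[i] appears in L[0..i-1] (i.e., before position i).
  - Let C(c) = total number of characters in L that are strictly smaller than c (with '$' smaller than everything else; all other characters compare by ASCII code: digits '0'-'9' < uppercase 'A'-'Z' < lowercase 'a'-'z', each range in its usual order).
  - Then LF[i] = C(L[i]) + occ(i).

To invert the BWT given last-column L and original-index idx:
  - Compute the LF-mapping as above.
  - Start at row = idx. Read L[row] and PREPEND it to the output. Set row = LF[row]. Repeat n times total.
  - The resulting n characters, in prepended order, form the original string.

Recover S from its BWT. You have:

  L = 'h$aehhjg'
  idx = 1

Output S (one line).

Answer: aegjhhh$

Derivation:
LF mapping: 4 0 1 2 5 6 7 3
Walk LF starting at row 1, prepending L[row]:
  step 1: row=1, L[1]='$', prepend. Next row=LF[1]=0
  step 2: row=0, L[0]='h', prepend. Next row=LF[0]=4
  step 3: row=4, L[4]='h', prepend. Next row=LF[4]=5
  step 4: row=5, L[5]='h', prepend. Next row=LF[5]=6
  step 5: row=6, L[6]='j', prepend. Next row=LF[6]=7
  step 6: row=7, L[7]='g', prepend. Next row=LF[7]=3
  step 7: row=3, L[3]='e', prepend. Next row=LF[3]=2
  step 8: row=2, L[2]='a', prepend. Next row=LF[2]=1
Reversed output: aegjhhh$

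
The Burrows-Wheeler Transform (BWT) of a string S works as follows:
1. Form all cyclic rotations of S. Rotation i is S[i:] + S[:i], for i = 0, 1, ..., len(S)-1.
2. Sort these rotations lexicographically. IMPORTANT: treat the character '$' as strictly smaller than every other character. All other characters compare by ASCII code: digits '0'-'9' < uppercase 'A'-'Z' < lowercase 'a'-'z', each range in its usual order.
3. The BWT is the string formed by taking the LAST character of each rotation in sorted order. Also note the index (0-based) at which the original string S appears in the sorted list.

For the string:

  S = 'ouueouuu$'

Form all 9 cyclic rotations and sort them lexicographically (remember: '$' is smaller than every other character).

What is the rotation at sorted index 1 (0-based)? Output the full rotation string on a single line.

All 9 rotations (rotation i = S[i:]+S[:i]):
  rot[0] = ouueouuu$
  rot[1] = uueouuu$o
  rot[2] = ueouuu$ou
  rot[3] = eouuu$ouu
  rot[4] = ouuu$ouue
  rot[5] = uuu$ouueo
  rot[6] = uu$ouueou
  rot[7] = u$ouueouu
  rot[8] = $ouueouuu
Sorted (with $ < everything):
  sorted[0] = $ouueouuu
  sorted[1] = eouuu$ouu
  sorted[2] = ouueouuu$
  sorted[3] = ouuu$ouue
  sorted[4] = u$ouueouu
  sorted[5] = ueouuu$ou
  sorted[6] = uu$ouueou
  sorted[7] = uueouuu$o
  sorted[8] = uuu$ouueo
sorted[1] = eouuu$ouu

Answer: eouuu$ouu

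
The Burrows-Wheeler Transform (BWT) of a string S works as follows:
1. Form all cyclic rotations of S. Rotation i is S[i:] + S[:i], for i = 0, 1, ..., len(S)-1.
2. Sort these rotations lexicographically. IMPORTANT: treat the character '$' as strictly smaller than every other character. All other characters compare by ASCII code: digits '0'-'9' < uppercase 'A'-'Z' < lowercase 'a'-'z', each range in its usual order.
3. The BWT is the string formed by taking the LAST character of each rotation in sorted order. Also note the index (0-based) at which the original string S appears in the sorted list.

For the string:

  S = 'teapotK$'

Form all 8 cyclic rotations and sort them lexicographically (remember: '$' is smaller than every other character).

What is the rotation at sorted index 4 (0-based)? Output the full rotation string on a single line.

Answer: otK$teap

Derivation:
All 8 rotations (rotation i = S[i:]+S[:i]):
  rot[0] = teapotK$
  rot[1] = eapotK$t
  rot[2] = apotK$te
  rot[3] = potK$tea
  rot[4] = otK$teap
  rot[5] = tK$teapo
  rot[6] = K$teapot
  rot[7] = $teapotK
Sorted (with $ < everything):
  sorted[0] = $teapotK
  sorted[1] = K$teapot
  sorted[2] = apotK$te
  sorted[3] = eapotK$t
  sorted[4] = otK$teap
  sorted[5] = potK$tea
  sorted[6] = tK$teapo
  sorted[7] = teapotK$
sorted[4] = otK$teap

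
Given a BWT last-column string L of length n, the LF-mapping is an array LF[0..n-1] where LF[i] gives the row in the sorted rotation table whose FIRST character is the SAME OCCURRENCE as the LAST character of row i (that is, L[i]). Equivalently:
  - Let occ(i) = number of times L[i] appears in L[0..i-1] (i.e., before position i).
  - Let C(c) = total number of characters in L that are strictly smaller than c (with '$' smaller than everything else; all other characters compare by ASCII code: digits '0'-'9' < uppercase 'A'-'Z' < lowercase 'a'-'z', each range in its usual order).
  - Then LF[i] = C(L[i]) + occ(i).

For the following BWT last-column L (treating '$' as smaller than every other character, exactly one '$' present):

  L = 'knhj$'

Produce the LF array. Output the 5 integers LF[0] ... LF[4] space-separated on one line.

Char counts: '$':1, 'h':1, 'j':1, 'k':1, 'n':1
C (first-col start): C('$')=0, C('h')=1, C('j')=2, C('k')=3, C('n')=4
L[0]='k': occ=0, LF[0]=C('k')+0=3+0=3
L[1]='n': occ=0, LF[1]=C('n')+0=4+0=4
L[2]='h': occ=0, LF[2]=C('h')+0=1+0=1
L[3]='j': occ=0, LF[3]=C('j')+0=2+0=2
L[4]='$': occ=0, LF[4]=C('$')+0=0+0=0

Answer: 3 4 1 2 0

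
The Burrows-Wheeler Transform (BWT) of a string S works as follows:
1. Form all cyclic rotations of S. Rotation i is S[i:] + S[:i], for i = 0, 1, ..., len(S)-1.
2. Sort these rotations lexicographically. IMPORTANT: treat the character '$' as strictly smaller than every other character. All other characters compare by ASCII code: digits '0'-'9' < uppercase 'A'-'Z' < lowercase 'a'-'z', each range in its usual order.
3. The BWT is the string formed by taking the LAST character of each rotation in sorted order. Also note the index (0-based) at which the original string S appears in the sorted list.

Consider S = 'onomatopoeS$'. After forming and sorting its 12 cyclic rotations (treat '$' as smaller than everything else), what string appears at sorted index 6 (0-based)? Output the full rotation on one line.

All 12 rotations (rotation i = S[i:]+S[:i]):
  rot[0] = onomatopoeS$
  rot[1] = nomatopoeS$o
  rot[2] = omatopoeS$on
  rot[3] = matopoeS$ono
  rot[4] = atopoeS$onom
  rot[5] = topoeS$onoma
  rot[6] = opoeS$onomat
  rot[7] = poeS$onomato
  rot[8] = oeS$onomatop
  rot[9] = eS$onomatopo
  rot[10] = S$onomatopoe
  rot[11] = $onomatopoeS
Sorted (with $ < everything):
  sorted[0] = $onomatopoeS
  sorted[1] = S$onomatopoe
  sorted[2] = atopoeS$onom
  sorted[3] = eS$onomatopo
  sorted[4] = matopoeS$ono
  sorted[5] = nomatopoeS$o
  sorted[6] = oeS$onomatop
  sorted[7] = omatopoeS$on
  sorted[8] = onomatopoeS$
  sorted[9] = opoeS$onomat
  sorted[10] = poeS$onomato
  sorted[11] = topoeS$onoma
sorted[6] = oeS$onomatop

Answer: oeS$onomatop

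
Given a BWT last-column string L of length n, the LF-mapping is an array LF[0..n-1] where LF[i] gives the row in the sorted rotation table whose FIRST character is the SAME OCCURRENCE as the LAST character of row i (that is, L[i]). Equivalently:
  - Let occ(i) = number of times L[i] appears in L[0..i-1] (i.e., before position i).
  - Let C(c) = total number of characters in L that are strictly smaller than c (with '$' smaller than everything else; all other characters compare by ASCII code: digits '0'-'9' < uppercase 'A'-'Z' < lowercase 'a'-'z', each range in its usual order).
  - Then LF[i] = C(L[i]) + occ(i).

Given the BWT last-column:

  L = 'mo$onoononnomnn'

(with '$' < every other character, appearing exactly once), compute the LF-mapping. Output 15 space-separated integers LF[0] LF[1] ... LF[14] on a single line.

Char counts: '$':1, 'm':2, 'n':6, 'o':6
C (first-col start): C('$')=0, C('m')=1, C('n')=3, C('o')=9
L[0]='m': occ=0, LF[0]=C('m')+0=1+0=1
L[1]='o': occ=0, LF[1]=C('o')+0=9+0=9
L[2]='$': occ=0, LF[2]=C('$')+0=0+0=0
L[3]='o': occ=1, LF[3]=C('o')+1=9+1=10
L[4]='n': occ=0, LF[4]=C('n')+0=3+0=3
L[5]='o': occ=2, LF[5]=C('o')+2=9+2=11
L[6]='o': occ=3, LF[6]=C('o')+3=9+3=12
L[7]='n': occ=1, LF[7]=C('n')+1=3+1=4
L[8]='o': occ=4, LF[8]=C('o')+4=9+4=13
L[9]='n': occ=2, LF[9]=C('n')+2=3+2=5
L[10]='n': occ=3, LF[10]=C('n')+3=3+3=6
L[11]='o': occ=5, LF[11]=C('o')+5=9+5=14
L[12]='m': occ=1, LF[12]=C('m')+1=1+1=2
L[13]='n': occ=4, LF[13]=C('n')+4=3+4=7
L[14]='n': occ=5, LF[14]=C('n')+5=3+5=8

Answer: 1 9 0 10 3 11 12 4 13 5 6 14 2 7 8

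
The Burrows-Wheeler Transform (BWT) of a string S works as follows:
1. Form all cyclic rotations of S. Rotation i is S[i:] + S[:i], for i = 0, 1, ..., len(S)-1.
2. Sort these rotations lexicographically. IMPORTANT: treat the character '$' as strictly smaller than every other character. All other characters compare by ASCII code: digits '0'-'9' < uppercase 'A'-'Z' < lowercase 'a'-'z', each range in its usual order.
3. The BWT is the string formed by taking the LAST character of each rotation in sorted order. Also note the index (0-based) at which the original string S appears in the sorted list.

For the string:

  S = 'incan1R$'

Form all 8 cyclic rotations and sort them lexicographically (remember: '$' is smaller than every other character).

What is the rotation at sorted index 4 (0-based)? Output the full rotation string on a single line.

Answer: can1R$in

Derivation:
All 8 rotations (rotation i = S[i:]+S[:i]):
  rot[0] = incan1R$
  rot[1] = ncan1R$i
  rot[2] = can1R$in
  rot[3] = an1R$inc
  rot[4] = n1R$inca
  rot[5] = 1R$incan
  rot[6] = R$incan1
  rot[7] = $incan1R
Sorted (with $ < everything):
  sorted[0] = $incan1R
  sorted[1] = 1R$incan
  sorted[2] = R$incan1
  sorted[3] = an1R$inc
  sorted[4] = can1R$in
  sorted[5] = incan1R$
  sorted[6] = n1R$inca
  sorted[7] = ncan1R$i
sorted[4] = can1R$in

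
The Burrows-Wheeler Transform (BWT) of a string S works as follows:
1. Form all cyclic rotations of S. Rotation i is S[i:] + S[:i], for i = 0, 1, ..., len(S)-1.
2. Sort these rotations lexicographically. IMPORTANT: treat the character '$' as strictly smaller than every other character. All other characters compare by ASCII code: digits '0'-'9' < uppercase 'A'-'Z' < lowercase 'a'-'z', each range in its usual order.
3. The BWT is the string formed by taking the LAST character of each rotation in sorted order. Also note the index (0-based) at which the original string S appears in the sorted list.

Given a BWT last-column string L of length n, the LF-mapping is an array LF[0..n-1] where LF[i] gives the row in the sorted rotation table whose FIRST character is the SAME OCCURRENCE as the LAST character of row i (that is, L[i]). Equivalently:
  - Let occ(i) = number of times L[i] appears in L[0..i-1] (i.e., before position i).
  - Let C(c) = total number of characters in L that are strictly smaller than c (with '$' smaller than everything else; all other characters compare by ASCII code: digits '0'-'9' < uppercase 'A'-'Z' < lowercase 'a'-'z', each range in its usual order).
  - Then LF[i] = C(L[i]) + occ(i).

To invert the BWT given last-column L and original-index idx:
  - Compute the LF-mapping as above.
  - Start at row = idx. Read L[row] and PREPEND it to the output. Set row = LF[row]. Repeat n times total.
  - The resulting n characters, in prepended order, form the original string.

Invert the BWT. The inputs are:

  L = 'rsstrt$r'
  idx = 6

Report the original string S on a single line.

LF mapping: 1 4 5 6 2 7 0 3
Walk LF starting at row 6, prepending L[row]:
  step 1: row=6, L[6]='$', prepend. Next row=LF[6]=0
  step 2: row=0, L[0]='r', prepend. Next row=LF[0]=1
  step 3: row=1, L[1]='s', prepend. Next row=LF[1]=4
  step 4: row=4, L[4]='r', prepend. Next row=LF[4]=2
  step 5: row=2, L[2]='s', prepend. Next row=LF[2]=5
  step 6: row=5, L[5]='t', prepend. Next row=LF[5]=7
  step 7: row=7, L[7]='r', prepend. Next row=LF[7]=3
  step 8: row=3, L[3]='t', prepend. Next row=LF[3]=6
Reversed output: trtsrsr$

Answer: trtsrsr$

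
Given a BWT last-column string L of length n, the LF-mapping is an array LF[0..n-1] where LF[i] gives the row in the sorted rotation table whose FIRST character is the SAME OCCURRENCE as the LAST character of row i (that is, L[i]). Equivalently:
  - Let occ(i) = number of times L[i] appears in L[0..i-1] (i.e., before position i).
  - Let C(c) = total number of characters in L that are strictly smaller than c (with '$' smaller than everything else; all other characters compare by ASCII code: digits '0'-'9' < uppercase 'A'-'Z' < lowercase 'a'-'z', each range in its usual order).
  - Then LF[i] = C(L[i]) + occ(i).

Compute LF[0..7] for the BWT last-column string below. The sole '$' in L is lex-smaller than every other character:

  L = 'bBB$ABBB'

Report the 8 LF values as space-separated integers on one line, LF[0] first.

Answer: 7 2 3 0 1 4 5 6

Derivation:
Char counts: '$':1, 'A':1, 'B':5, 'b':1
C (first-col start): C('$')=0, C('A')=1, C('B')=2, C('b')=7
L[0]='b': occ=0, LF[0]=C('b')+0=7+0=7
L[1]='B': occ=0, LF[1]=C('B')+0=2+0=2
L[2]='B': occ=1, LF[2]=C('B')+1=2+1=3
L[3]='$': occ=0, LF[3]=C('$')+0=0+0=0
L[4]='A': occ=0, LF[4]=C('A')+0=1+0=1
L[5]='B': occ=2, LF[5]=C('B')+2=2+2=4
L[6]='B': occ=3, LF[6]=C('B')+3=2+3=5
L[7]='B': occ=4, LF[7]=C('B')+4=2+4=6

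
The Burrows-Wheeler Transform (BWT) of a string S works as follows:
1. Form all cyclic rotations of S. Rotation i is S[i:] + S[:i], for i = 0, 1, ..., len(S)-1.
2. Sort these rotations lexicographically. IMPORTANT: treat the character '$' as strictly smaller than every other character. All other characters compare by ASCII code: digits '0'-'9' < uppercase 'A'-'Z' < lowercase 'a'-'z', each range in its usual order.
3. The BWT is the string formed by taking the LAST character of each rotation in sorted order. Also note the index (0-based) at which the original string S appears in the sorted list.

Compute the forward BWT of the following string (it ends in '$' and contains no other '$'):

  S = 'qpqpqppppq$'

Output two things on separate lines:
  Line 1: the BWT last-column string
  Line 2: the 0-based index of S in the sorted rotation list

All 11 rotations (rotation i = S[i:]+S[:i]):
  rot[0] = qpqpqppppq$
  rot[1] = pqpqppppq$q
  rot[2] = qpqppppq$qp
  rot[3] = pqppppq$qpq
  rot[4] = qppppq$qpqp
  rot[5] = ppppq$qpqpq
  rot[6] = pppq$qpqpqp
  rot[7] = ppq$qpqpqpp
  rot[8] = pq$qpqpqppp
  rot[9] = q$qpqpqpppp
  rot[10] = $qpqpqppppq
Sorted (with $ < everything):
  sorted[0] = $qpqpqppppq  (last char: 'q')
  sorted[1] = ppppq$qpqpq  (last char: 'q')
  sorted[2] = pppq$qpqpqp  (last char: 'p')
  sorted[3] = ppq$qpqpqpp  (last char: 'p')
  sorted[4] = pq$qpqpqppp  (last char: 'p')
  sorted[5] = pqppppq$qpq  (last char: 'q')
  sorted[6] = pqpqppppq$q  (last char: 'q')
  sorted[7] = q$qpqpqpppp  (last char: 'p')
  sorted[8] = qppppq$qpqp  (last char: 'p')
  sorted[9] = qpqppppq$qp  (last char: 'p')
  sorted[10] = qpqpqppppq$  (last char: '$')
Last column: qqpppqqppp$
Original string S is at sorted index 10

Answer: qqpppqqppp$
10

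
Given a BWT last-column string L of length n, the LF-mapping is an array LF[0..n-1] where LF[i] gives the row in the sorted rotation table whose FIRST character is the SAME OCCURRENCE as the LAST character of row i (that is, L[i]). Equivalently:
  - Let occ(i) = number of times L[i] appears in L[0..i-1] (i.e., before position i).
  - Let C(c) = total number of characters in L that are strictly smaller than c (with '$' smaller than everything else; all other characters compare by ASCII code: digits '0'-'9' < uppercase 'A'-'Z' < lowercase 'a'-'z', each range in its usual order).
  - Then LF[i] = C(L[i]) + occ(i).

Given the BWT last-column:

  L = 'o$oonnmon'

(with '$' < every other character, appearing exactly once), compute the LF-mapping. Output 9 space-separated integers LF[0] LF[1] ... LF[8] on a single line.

Answer: 5 0 6 7 2 3 1 8 4

Derivation:
Char counts: '$':1, 'm':1, 'n':3, 'o':4
C (first-col start): C('$')=0, C('m')=1, C('n')=2, C('o')=5
L[0]='o': occ=0, LF[0]=C('o')+0=5+0=5
L[1]='$': occ=0, LF[1]=C('$')+0=0+0=0
L[2]='o': occ=1, LF[2]=C('o')+1=5+1=6
L[3]='o': occ=2, LF[3]=C('o')+2=5+2=7
L[4]='n': occ=0, LF[4]=C('n')+0=2+0=2
L[5]='n': occ=1, LF[5]=C('n')+1=2+1=3
L[6]='m': occ=0, LF[6]=C('m')+0=1+0=1
L[7]='o': occ=3, LF[7]=C('o')+3=5+3=8
L[8]='n': occ=2, LF[8]=C('n')+2=2+2=4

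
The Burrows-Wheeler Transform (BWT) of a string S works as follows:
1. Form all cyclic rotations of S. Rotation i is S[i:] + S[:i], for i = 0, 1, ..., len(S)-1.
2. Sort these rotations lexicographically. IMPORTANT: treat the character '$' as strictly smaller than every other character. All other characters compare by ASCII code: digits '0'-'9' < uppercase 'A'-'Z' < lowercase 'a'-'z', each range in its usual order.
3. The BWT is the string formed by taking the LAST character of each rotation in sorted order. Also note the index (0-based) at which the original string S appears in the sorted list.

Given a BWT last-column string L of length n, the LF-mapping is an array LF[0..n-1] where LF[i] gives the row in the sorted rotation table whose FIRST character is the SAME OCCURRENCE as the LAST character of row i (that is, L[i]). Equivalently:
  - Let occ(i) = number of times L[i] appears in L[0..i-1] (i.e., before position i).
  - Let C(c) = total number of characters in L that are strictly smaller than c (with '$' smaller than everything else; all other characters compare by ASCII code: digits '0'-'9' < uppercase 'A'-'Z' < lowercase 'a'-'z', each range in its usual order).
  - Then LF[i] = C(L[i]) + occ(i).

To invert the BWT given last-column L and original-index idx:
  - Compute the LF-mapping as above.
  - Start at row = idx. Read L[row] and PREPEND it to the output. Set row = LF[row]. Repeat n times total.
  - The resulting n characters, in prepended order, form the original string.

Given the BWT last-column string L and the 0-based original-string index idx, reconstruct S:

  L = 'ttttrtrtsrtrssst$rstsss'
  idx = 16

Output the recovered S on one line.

Answer: trsssttssttrrststrtrst$

Derivation:
LF mapping: 14 15 16 17 1 18 2 19 6 3 20 4 7 8 9 21 0 5 10 22 11 12 13
Walk LF starting at row 16, prepending L[row]:
  step 1: row=16, L[16]='$', prepend. Next row=LF[16]=0
  step 2: row=0, L[0]='t', prepend. Next row=LF[0]=14
  step 3: row=14, L[14]='s', prepend. Next row=LF[14]=9
  step 4: row=9, L[9]='r', prepend. Next row=LF[9]=3
  step 5: row=3, L[3]='t', prepend. Next row=LF[3]=17
  step 6: row=17, L[17]='r', prepend. Next row=LF[17]=5
  step 7: row=5, L[5]='t', prepend. Next row=LF[5]=18
  step 8: row=18, L[18]='s', prepend. Next row=LF[18]=10
  step 9: row=10, L[10]='t', prepend. Next row=LF[10]=20
  step 10: row=20, L[20]='s', prepend. Next row=LF[20]=11
  step 11: row=11, L[11]='r', prepend. Next row=LF[11]=4
  step 12: row=4, L[4]='r', prepend. Next row=LF[4]=1
  step 13: row=1, L[1]='t', prepend. Next row=LF[1]=15
  step 14: row=15, L[15]='t', prepend. Next row=LF[15]=21
  step 15: row=21, L[21]='s', prepend. Next row=LF[21]=12
  step 16: row=12, L[12]='s', prepend. Next row=LF[12]=7
  step 17: row=7, L[7]='t', prepend. Next row=LF[7]=19
  step 18: row=19, L[19]='t', prepend. Next row=LF[19]=22
  step 19: row=22, L[22]='s', prepend. Next row=LF[22]=13
  step 20: row=13, L[13]='s', prepend. Next row=LF[13]=8
  step 21: row=8, L[8]='s', prepend. Next row=LF[8]=6
  step 22: row=6, L[6]='r', prepend. Next row=LF[6]=2
  step 23: row=2, L[2]='t', prepend. Next row=LF[2]=16
Reversed output: trsssttssttrrststrtrst$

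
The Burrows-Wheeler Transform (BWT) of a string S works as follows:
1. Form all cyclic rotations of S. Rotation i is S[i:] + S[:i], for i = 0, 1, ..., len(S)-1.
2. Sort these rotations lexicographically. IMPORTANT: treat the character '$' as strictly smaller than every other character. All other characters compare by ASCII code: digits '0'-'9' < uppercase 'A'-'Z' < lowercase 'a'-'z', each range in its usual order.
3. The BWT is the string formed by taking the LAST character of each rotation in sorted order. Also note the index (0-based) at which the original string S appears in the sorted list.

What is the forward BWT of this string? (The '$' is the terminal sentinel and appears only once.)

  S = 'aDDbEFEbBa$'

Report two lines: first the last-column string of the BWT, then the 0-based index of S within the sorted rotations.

All 11 rotations (rotation i = S[i:]+S[:i]):
  rot[0] = aDDbEFEbBa$
  rot[1] = DDbEFEbBa$a
  rot[2] = DbEFEbBa$aD
  rot[3] = bEFEbBa$aDD
  rot[4] = EFEbBa$aDDb
  rot[5] = FEbBa$aDDbE
  rot[6] = EbBa$aDDbEF
  rot[7] = bBa$aDDbEFE
  rot[8] = Ba$aDDbEFEb
  rot[9] = a$aDDbEFEbB
  rot[10] = $aDDbEFEbBa
Sorted (with $ < everything):
  sorted[0] = $aDDbEFEbBa  (last char: 'a')
  sorted[1] = Ba$aDDbEFEb  (last char: 'b')
  sorted[2] = DDbEFEbBa$a  (last char: 'a')
  sorted[3] = DbEFEbBa$aD  (last char: 'D')
  sorted[4] = EFEbBa$aDDb  (last char: 'b')
  sorted[5] = EbBa$aDDbEF  (last char: 'F')
  sorted[6] = FEbBa$aDDbE  (last char: 'E')
  sorted[7] = a$aDDbEFEbB  (last char: 'B')
  sorted[8] = aDDbEFEbBa$  (last char: '$')
  sorted[9] = bBa$aDDbEFE  (last char: 'E')
  sorted[10] = bEFEbBa$aDD  (last char: 'D')
Last column: abaDbFEB$ED
Original string S is at sorted index 8

Answer: abaDbFEB$ED
8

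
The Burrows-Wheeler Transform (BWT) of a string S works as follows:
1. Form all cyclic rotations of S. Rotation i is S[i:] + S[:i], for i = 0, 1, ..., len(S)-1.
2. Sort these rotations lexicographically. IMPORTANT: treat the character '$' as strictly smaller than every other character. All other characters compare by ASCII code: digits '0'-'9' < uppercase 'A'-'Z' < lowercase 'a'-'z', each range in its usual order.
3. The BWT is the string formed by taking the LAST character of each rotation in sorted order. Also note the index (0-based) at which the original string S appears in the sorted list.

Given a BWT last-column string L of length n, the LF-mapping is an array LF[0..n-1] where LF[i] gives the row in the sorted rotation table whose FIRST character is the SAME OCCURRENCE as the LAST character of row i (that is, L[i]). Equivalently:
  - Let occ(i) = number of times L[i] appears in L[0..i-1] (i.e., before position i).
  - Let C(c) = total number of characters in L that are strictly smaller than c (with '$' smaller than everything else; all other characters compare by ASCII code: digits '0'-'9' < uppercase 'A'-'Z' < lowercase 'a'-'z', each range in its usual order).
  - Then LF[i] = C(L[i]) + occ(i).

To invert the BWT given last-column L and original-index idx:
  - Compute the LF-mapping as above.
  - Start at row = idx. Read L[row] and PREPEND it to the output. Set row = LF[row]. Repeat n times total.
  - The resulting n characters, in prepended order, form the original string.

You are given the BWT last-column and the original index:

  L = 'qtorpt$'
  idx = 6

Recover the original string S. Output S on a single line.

LF mapping: 3 5 1 4 2 6 0
Walk LF starting at row 6, prepending L[row]:
  step 1: row=6, L[6]='$', prepend. Next row=LF[6]=0
  step 2: row=0, L[0]='q', prepend. Next row=LF[0]=3
  step 3: row=3, L[3]='r', prepend. Next row=LF[3]=4
  step 4: row=4, L[4]='p', prepend. Next row=LF[4]=2
  step 5: row=2, L[2]='o', prepend. Next row=LF[2]=1
  step 6: row=1, L[1]='t', prepend. Next row=LF[1]=5
  step 7: row=5, L[5]='t', prepend. Next row=LF[5]=6
Reversed output: ttoprq$

Answer: ttoprq$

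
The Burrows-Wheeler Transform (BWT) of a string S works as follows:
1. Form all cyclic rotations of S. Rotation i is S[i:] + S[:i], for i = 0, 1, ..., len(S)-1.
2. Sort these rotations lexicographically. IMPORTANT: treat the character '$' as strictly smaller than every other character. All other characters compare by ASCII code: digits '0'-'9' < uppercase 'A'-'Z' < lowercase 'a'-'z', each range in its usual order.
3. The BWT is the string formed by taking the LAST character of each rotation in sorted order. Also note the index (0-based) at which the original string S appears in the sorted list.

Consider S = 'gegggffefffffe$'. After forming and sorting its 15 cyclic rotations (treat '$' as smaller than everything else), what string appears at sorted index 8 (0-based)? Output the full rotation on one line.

Answer: fffe$gegggffeff

Derivation:
All 15 rotations (rotation i = S[i:]+S[:i]):
  rot[0] = gegggffefffffe$
  rot[1] = egggffefffffe$g
  rot[2] = gggffefffffe$ge
  rot[3] = ggffefffffe$geg
  rot[4] = gffefffffe$gegg
  rot[5] = ffefffffe$geggg
  rot[6] = fefffffe$gegggf
  rot[7] = efffffe$gegggff
  rot[8] = fffffe$gegggffe
  rot[9] = ffffe$gegggffef
  rot[10] = fffe$gegggffeff
  rot[11] = ffe$gegggffefff
  rot[12] = fe$gegggffeffff
  rot[13] = e$gegggffefffff
  rot[14] = $gegggffefffffe
Sorted (with $ < everything):
  sorted[0] = $gegggffefffffe
  sorted[1] = e$gegggffefffff
  sorted[2] = efffffe$gegggff
  sorted[3] = egggffefffffe$g
  sorted[4] = fe$gegggffeffff
  sorted[5] = fefffffe$gegggf
  sorted[6] = ffe$gegggffefff
  sorted[7] = ffefffffe$geggg
  sorted[8] = fffe$gegggffeff
  sorted[9] = ffffe$gegggffef
  sorted[10] = fffffe$gegggffe
  sorted[11] = gegggffefffffe$
  sorted[12] = gffefffffe$gegg
  sorted[13] = ggffefffffe$geg
  sorted[14] = gggffefffffe$ge
sorted[8] = fffe$gegggffeff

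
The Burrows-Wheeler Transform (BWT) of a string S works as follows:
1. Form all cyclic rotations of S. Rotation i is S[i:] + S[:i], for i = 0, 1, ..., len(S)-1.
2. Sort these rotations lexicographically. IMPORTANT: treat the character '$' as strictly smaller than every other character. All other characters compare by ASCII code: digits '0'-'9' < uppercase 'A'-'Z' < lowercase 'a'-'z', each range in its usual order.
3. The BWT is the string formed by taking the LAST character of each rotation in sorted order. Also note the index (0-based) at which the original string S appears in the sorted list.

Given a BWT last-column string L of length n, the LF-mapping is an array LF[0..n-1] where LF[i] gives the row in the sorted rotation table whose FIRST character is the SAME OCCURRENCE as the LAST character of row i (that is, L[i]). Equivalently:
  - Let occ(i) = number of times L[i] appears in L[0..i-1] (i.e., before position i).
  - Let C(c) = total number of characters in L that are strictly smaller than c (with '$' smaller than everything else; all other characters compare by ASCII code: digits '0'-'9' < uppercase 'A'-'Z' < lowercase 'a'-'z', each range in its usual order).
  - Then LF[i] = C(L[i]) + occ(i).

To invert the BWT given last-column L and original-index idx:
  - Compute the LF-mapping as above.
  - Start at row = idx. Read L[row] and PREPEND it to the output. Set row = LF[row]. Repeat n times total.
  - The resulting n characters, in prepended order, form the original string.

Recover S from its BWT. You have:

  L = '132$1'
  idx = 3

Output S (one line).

LF mapping: 1 4 3 0 2
Walk LF starting at row 3, prepending L[row]:
  step 1: row=3, L[3]='$', prepend. Next row=LF[3]=0
  step 2: row=0, L[0]='1', prepend. Next row=LF[0]=1
  step 3: row=1, L[1]='3', prepend. Next row=LF[1]=4
  step 4: row=4, L[4]='1', prepend. Next row=LF[4]=2
  step 5: row=2, L[2]='2', prepend. Next row=LF[2]=3
Reversed output: 2131$

Answer: 2131$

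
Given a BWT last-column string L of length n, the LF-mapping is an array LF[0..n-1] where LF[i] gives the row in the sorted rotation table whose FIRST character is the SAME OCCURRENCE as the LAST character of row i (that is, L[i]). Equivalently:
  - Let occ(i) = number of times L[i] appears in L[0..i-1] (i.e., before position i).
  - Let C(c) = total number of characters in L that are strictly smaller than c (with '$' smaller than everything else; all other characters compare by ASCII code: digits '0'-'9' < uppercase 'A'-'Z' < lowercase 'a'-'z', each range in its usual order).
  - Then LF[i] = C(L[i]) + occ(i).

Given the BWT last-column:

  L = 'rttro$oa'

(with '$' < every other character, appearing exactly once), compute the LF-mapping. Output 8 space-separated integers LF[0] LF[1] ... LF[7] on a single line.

Char counts: '$':1, 'a':1, 'o':2, 'r':2, 't':2
C (first-col start): C('$')=0, C('a')=1, C('o')=2, C('r')=4, C('t')=6
L[0]='r': occ=0, LF[0]=C('r')+0=4+0=4
L[1]='t': occ=0, LF[1]=C('t')+0=6+0=6
L[2]='t': occ=1, LF[2]=C('t')+1=6+1=7
L[3]='r': occ=1, LF[3]=C('r')+1=4+1=5
L[4]='o': occ=0, LF[4]=C('o')+0=2+0=2
L[5]='$': occ=0, LF[5]=C('$')+0=0+0=0
L[6]='o': occ=1, LF[6]=C('o')+1=2+1=3
L[7]='a': occ=0, LF[7]=C('a')+0=1+0=1

Answer: 4 6 7 5 2 0 3 1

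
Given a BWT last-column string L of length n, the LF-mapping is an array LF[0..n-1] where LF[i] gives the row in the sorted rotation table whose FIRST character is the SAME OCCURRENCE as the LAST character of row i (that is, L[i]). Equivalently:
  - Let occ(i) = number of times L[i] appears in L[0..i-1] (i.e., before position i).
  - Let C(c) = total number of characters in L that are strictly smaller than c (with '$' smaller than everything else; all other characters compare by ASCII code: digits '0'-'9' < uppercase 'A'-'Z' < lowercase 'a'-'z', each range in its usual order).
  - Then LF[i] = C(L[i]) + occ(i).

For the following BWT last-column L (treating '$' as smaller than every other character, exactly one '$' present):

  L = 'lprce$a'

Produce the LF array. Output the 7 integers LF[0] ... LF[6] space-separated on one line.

Char counts: '$':1, 'a':1, 'c':1, 'e':1, 'l':1, 'p':1, 'r':1
C (first-col start): C('$')=0, C('a')=1, C('c')=2, C('e')=3, C('l')=4, C('p')=5, C('r')=6
L[0]='l': occ=0, LF[0]=C('l')+0=4+0=4
L[1]='p': occ=0, LF[1]=C('p')+0=5+0=5
L[2]='r': occ=0, LF[2]=C('r')+0=6+0=6
L[3]='c': occ=0, LF[3]=C('c')+0=2+0=2
L[4]='e': occ=0, LF[4]=C('e')+0=3+0=3
L[5]='$': occ=0, LF[5]=C('$')+0=0+0=0
L[6]='a': occ=0, LF[6]=C('a')+0=1+0=1

Answer: 4 5 6 2 3 0 1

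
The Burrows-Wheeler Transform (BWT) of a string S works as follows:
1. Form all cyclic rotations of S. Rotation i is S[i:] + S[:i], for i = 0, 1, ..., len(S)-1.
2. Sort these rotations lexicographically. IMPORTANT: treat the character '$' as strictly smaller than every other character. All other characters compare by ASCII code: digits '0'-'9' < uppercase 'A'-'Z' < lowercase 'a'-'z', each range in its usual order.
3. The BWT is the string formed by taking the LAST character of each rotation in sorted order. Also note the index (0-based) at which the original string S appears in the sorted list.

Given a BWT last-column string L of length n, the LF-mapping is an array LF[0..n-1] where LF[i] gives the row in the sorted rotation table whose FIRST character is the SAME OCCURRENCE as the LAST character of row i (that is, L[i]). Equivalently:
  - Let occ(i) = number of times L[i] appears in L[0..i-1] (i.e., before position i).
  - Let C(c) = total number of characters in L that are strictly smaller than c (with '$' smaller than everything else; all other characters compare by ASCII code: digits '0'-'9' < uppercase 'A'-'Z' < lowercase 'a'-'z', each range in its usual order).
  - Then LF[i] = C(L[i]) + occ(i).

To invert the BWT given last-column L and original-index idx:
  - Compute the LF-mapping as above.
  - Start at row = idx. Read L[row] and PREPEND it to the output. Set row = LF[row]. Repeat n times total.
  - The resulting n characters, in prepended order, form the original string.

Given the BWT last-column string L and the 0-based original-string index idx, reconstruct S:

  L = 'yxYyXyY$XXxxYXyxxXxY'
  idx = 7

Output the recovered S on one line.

LF mapping: 16 10 6 17 1 18 7 0 2 3 11 12 8 4 19 13 14 5 15 9
Walk LF starting at row 7, prepending L[row]:
  step 1: row=7, L[7]='$', prepend. Next row=LF[7]=0
  step 2: row=0, L[0]='y', prepend. Next row=LF[0]=16
  step 3: row=16, L[16]='x', prepend. Next row=LF[16]=14
  step 4: row=14, L[14]='y', prepend. Next row=LF[14]=19
  step 5: row=19, L[19]='Y', prepend. Next row=LF[19]=9
  step 6: row=9, L[9]='X', prepend. Next row=LF[9]=3
  step 7: row=3, L[3]='y', prepend. Next row=LF[3]=17
  step 8: row=17, L[17]='X', prepend. Next row=LF[17]=5
  step 9: row=5, L[5]='y', prepend. Next row=LF[5]=18
  step 10: row=18, L[18]='x', prepend. Next row=LF[18]=15
  step 11: row=15, L[15]='x', prepend. Next row=LF[15]=13
  step 12: row=13, L[13]='X', prepend. Next row=LF[13]=4
  step 13: row=4, L[4]='X', prepend. Next row=LF[4]=1
  step 14: row=1, L[1]='x', prepend. Next row=LF[1]=10
  step 15: row=10, L[10]='x', prepend. Next row=LF[10]=11
  step 16: row=11, L[11]='x', prepend. Next row=LF[11]=12
  step 17: row=12, L[12]='Y', prepend. Next row=LF[12]=8
  step 18: row=8, L[8]='X', prepend. Next row=LF[8]=2
  step 19: row=2, L[2]='Y', prepend. Next row=LF[2]=6
  step 20: row=6, L[6]='Y', prepend. Next row=LF[6]=7
Reversed output: YYXYxxxXXxxyXyXYyxy$

Answer: YYXYxxxXXxxyXyXYyxy$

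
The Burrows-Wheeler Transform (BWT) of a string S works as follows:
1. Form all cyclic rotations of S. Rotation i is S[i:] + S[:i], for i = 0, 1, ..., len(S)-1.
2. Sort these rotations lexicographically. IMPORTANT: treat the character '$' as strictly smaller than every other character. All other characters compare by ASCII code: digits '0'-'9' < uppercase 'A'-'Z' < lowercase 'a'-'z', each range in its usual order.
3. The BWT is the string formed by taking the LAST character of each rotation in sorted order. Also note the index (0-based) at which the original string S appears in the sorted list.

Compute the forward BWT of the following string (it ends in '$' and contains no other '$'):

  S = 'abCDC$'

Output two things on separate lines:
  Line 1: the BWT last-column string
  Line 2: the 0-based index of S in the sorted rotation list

Answer: CDbC$a
4

Derivation:
All 6 rotations (rotation i = S[i:]+S[:i]):
  rot[0] = abCDC$
  rot[1] = bCDC$a
  rot[2] = CDC$ab
  rot[3] = DC$abC
  rot[4] = C$abCD
  rot[5] = $abCDC
Sorted (with $ < everything):
  sorted[0] = $abCDC  (last char: 'C')
  sorted[1] = C$abCD  (last char: 'D')
  sorted[2] = CDC$ab  (last char: 'b')
  sorted[3] = DC$abC  (last char: 'C')
  sorted[4] = abCDC$  (last char: '$')
  sorted[5] = bCDC$a  (last char: 'a')
Last column: CDbC$a
Original string S is at sorted index 4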